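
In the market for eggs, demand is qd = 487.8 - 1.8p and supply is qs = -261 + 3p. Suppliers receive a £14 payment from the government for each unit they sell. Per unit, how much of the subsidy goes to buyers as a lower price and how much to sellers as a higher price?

Buyers gain £8.75 per unit; sellers gain £5.25 per unit

Pre-subsidy: 487.8 - 1.8p = -261 + 3p gives p* = 156, q* = 207.
With the subsidy, sellers receive ps = pb + 14 for each unit, where pb is the price buyers pay.
Supply in terms of pb becomes qs = -261 + 3(pb + 14) = -219 + 3pb. Setting this equal to demand: 487.8 - 1.8pb = -219 + 3pb, so pb = 147.25.
Sellers receive ps = 147.25 + 14 = 161.25; q' = 487.8 − 1.8·147.25 = 222.75.
Buyers' price falls by p* − pb = 156 − 147.25 = 8.75; sellers' price rises by ps − p* = 161.25 − 156 = 5.25.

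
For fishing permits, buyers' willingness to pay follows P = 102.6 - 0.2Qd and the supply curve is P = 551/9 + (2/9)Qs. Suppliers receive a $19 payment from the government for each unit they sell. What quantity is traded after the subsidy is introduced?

Q' = 143

Pre-subsidy: 102.6 - 0.2Q = 551/9 + (2/9)Q gives Q* = 98 and P* = 83.
With the subsidy, sellers receive Ps = Pb + 19 for each unit, where Pb is the price buyers pay.
On the curves, Pb = 102.6 - 0.2Q and Ps = 551/9 + (2/9)Q; the wedge Ps − Pb = 19 gives 551/9 + (2/9)Q − (102.6 - 0.2Q) = 19, so Q' = 143.
Then Pb = 102.6 − 0.2·143 = 74 and Ps = 551/9 + (2/9)·143 = 93.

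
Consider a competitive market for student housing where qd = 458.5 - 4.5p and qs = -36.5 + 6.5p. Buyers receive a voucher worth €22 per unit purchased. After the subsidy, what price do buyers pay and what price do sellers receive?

Buyers pay €32; sellers receive €54

Pre-subsidy: 458.5 - 4.5p = -36.5 + 6.5p gives p* = 45, q* = 256.
With the rebate, buyers effectively pay pb = ps − 22, where ps is the price sellers receive.
Demand in terms of ps becomes qd = 458.5 − 4.5(ps − 22) = 557.5 - 4.5ps. Setting this equal to supply: 557.5 - 4.5ps = -36.5 + 6.5ps, so ps = 54.
Buyers pay pb = 54 − 22 = 32; q' = -36.5 + 6.5·54 = 314.5.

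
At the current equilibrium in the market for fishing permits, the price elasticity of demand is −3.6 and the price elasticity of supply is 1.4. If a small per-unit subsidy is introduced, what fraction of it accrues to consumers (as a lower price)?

Consumer share = 0.28

For a small subsidy around the equilibrium, the benefit split depends on the relative slopes, which at a point are proportional to the elasticities.
Buyer share = εs/(εs + |εd|) = 1.4/(1.4 + 3.6) = 0.28; seller share = |εd|/(εs + |εd|) = 0.72.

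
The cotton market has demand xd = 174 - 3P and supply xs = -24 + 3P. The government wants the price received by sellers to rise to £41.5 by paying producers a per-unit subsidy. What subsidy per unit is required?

Required subsidy s = £17 per unit

At a seller price of 41.5, quantity supplied is -24 + 3·41.5 = 100.5.
Buyers absorb 100.5 only when they pay Pb with 174 − 3·Pb = 100.5, i.e. Pb = 24.5.
s = Ps − Pb = 41.5 − 24.5 = 17.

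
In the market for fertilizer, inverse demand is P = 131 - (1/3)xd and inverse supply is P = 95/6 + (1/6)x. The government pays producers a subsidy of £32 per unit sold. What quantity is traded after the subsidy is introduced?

x' = 883/3

Pre-subsidy: 131 - (1/3)x = 95/6 + (1/6)x gives x* = 691/3 and P* = 488/9.
With the subsidy, sellers receive Ps = Pb + 32 for each unit, where Pb is the price buyers pay.
On the curves, Pb = 131 - (1/3)x and Ps = 95/6 + (1/6)x; the wedge Ps − Pb = 32 gives 95/6 + (1/6)x − (131 - (1/3)x) = 32, so x' = 883/3.
Then Pb = 131 − (1/3)·(883/3) = 296/9 and Ps = 95/6 + (1/6)·(883/3) = 584/9.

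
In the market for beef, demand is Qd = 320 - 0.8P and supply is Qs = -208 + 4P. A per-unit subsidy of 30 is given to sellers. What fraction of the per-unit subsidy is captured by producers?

Producer share = 1/6

Pre-subsidy: 320 - 0.8P = -208 + 4P gives P* = 110, Q* = 232.
With the subsidy, sellers receive Ps = Pb + 30 for each unit, where Pb is the price buyers pay.
Supply in terms of Pb becomes Qs = -208 + 4(Pb + 30) = -88 + 4Pb. Setting this equal to demand: 320 - 0.8Pb = -88 + 4Pb, so Pb = 85.
Sellers receive Ps = 85 + 30 = 115; Q' = 320 − 0.8·85 = 252.
Buyers' price falls by P* − Pb = 110 − 85 = 25; sellers' price rises by Ps − P* = 115 − 110 = 5.
So producers capture 5/30 = 1/6 of each unit of subsidy.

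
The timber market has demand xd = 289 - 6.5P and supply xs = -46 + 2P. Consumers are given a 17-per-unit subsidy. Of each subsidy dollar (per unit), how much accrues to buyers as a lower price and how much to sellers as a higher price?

Buyers gain 4 per unit; sellers gain 13 per unit

Pre-subsidy: 289 - 6.5P = -46 + 2P gives P* = 670/17, x* = 558/17.
With the rebate, buyers effectively pay Pb = Ps − 17, where Ps is the price sellers receive.
Demand in terms of Ps becomes xd = 289 − 6.5(Ps − 17) = 399.5 - 6.5Ps. Setting this equal to supply: 399.5 - 6.5Ps = -46 + 2Ps, so Ps = 891/17.
Buyers pay Pb = 891/17 − 17 = 602/17; x' = -46 + 2·(891/17) = 1000/17.
Buyers' price falls by P* − Pb = 670/17 − 602/17 = 4; sellers' price rises by Ps − P* = 891/17 − 670/17 = 13.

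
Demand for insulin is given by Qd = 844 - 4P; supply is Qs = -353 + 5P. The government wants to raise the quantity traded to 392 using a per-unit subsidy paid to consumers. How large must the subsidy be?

Required subsidy s = 36 per unit

At Q = 392, invert demand for the buyer price: Pb = (844 − 392)/4 = 113; invert supply for the seller price: Ps = (392 − (-353))/5 = 149.
The subsidy must fill the gap: s = Ps − Pb = 149 − 113 = 36.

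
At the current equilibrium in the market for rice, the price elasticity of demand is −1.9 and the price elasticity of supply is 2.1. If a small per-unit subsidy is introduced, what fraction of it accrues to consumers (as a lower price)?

Consumer share = 0.525

For a small subsidy around the equilibrium, the benefit split depends on the relative slopes, which at a point are proportional to the elasticities.
Buyer share = εs/(εs + |εd|) = 2.1/(2.1 + 1.9) = 0.525; seller share = |εd|/(εs + |εd|) = 0.475.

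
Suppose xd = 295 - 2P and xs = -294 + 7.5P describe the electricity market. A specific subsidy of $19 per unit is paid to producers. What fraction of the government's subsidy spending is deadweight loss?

Pre-subsidy: 295 - 2P = -294 + 7.5P gives P* = 62, x* = 171.
With the subsidy, sellers receive Ps = Pb + 19 for each unit, where Pb is the price buyers pay.
Supply in terms of Pb becomes xs = -294 + 7.5(Pb + 19) = -151.5 + 7.5Pb. Setting this equal to demand: 295 - 2Pb = -151.5 + 7.5Pb, so Pb = 47.
Sellers receive Ps = 47 + 19 = 66; x' = 295 − 2·47 = 201.
ΔCS = ½(171 + 201)(62 − 47) = 2790; ΔPS = ½(171 + 201)(66 − 62) = 744.
Government spending = 19 × 201 = 3819.
DWL = ½ × 19 × (201 − 171) = 285; fraction = 285 / 3819 = 5/67.

DWL / government spending = 5/67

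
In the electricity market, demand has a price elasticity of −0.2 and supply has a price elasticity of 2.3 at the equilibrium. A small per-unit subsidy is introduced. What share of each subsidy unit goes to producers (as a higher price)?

Producer share = 0.08

For a small subsidy around the equilibrium, the benefit split depends on the relative slopes, which at a point are proportional to the elasticities.
Buyer share = εs/(εs + |εd|) = 2.3/(2.3 + 0.2) = 0.92; seller share = |εd|/(εs + |εd|) = 0.08.
So producers capture 0.08 of the subsidy.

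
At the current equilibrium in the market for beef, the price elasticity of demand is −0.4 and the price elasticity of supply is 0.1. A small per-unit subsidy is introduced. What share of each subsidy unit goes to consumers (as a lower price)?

For a small subsidy around the equilibrium, the benefit split depends on the relative slopes, which at a point are proportional to the elasticities.
Buyer share = εs/(εs + |εd|) = 0.1/(0.1 + 0.4) = 0.2; seller share = |εd|/(εs + |εd|) = 0.8.

Consumer share = 0.2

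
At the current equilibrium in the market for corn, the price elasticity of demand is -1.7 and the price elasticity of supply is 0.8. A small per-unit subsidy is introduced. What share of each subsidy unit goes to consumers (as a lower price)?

For a small subsidy around the equilibrium, the benefit split depends on the relative slopes, which at a point are proportional to the elasticities.
Buyer share = εs/(εs + |εd|) = 0.8/(0.8 + 1.7) = 0.32; seller share = |εd|/(εs + |εd|) = 0.68.

Consumer share = 0.32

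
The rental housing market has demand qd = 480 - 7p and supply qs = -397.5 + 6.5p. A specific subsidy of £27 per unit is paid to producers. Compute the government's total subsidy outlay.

Pre-subsidy: 480 - 7p = -397.5 + 6.5p gives p* = 65, q* = 25.
With the subsidy, sellers receive ps = pb + 27 for each unit, where pb is the price buyers pay.
Supply in terms of pb becomes qs = -397.5 + 6.5(pb + 27) = -222 + 6.5pb. Setting this equal to demand: 480 - 7pb = -222 + 6.5pb, so pb = 52.
Sellers receive ps = 52 + 27 = 79; q' = 480 − 7·52 = 116.
Government outlay = subsidy × quantity = 27 × 116 = 3132.

Government cost = £3132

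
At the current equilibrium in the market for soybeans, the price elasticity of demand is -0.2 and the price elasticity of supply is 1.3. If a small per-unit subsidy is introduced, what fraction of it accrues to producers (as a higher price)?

Producer share = 2/15

For a small subsidy around the equilibrium, the benefit split depends on the relative slopes, which at a point are proportional to the elasticities.
Buyer share = εs/(εs + |εd|) = 1.3/(1.3 + 0.2) = 13/15; seller share = |εd|/(εs + |εd|) = 2/15.
So producers capture 2/15 of the subsidy.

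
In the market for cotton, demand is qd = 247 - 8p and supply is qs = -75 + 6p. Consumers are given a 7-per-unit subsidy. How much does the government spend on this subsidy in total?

Government cost = 609

Pre-subsidy: 247 - 8p = -75 + 6p gives p* = 23, q* = 63.
With the rebate, buyers effectively pay pb = ps − 7, where ps is the price sellers receive.
Demand in terms of ps becomes qd = 247 − 8(ps − 7) = 303 - 8ps. Setting this equal to supply: 303 - 8ps = -75 + 6ps, so ps = 27.
Buyers pay pb = 27 − 7 = 20; q' = -75 + 6·27 = 87.
Government outlay = subsidy × quantity = 7 × 87 = 609.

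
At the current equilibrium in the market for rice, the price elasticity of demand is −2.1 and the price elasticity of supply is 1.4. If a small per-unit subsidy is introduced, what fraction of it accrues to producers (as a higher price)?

Producer share = 0.6

For a small subsidy around the equilibrium, the benefit split depends on the relative slopes, which at a point are proportional to the elasticities.
Buyer share = εs/(εs + |εd|) = 1.4/(1.4 + 2.1) = 0.4; seller share = |εd|/(εs + |εd|) = 0.6.
So producers capture 0.6 of the subsidy.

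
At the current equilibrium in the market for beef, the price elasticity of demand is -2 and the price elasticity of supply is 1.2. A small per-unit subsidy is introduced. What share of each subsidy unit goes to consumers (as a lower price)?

For a small subsidy around the equilibrium, the benefit split depends on the relative slopes, which at a point are proportional to the elasticities.
Buyer share = εs/(εs + |εd|) = 1.2/(1.2 + 2) = 0.375; seller share = |εd|/(εs + |εd|) = 0.625.

Consumer share = 0.375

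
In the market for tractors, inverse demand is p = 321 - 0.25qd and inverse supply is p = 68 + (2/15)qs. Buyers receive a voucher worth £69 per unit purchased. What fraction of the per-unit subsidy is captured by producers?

Pre-subsidy: 321 - 0.25q = 68 + (2/15)q gives q* = 660 and p* = 156.
With the rebate, buyers effectively pay pb = ps − 69, where ps is the price sellers receive.
On the curves, pb = 321 - 0.25q and ps = 68 + (2/15)q; the wedge ps − pb = 69 gives 68 + (2/15)q − (321 - 0.25q) = 69, so q' = 840.
Then pb = 321 − 0.25·840 = 111 and ps = 68 + (2/15)·840 = 180.
Buyers' price falls by p* − pb = 156 − 111 = 45; sellers' price rises by ps − p* = 180 − 156 = 24.
So producers capture 24/69 = 8/23 of each unit of subsidy.

Producer share = 8/23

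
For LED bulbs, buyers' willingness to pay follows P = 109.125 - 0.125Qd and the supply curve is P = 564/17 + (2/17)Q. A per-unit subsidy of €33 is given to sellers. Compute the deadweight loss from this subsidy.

Pre-subsidy: 109.125 - 0.125Q = 564/17 + (2/17)Q gives Q* = 313 and P* = 70.
With the subsidy, sellers receive Ps = Pb + 33 for each unit, where Pb is the price buyers pay.
On the curves, Pb = 109.125 - 0.125Q and Ps = 564/17 + (2/17)Q; the wedge Ps − Pb = 33 gives 564/17 + (2/17)Q − (109.125 - 0.125Q) = 33, so Q' = 449.
Then Pb = 109.125 − 0.125·449 = 53 and Ps = 564/17 + (2/17)·449 = 86.
The subsidy expands output by 449 − 313 = 136 past the efficient level; on those units the gap between marginal cost and willingness to pay runs from 0 up to 33.
DWL = ½ × 33 × 136 = 2244.

Deadweight loss = €2244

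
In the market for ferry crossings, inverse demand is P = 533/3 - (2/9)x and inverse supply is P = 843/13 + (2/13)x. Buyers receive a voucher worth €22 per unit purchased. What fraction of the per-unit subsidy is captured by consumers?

Consumer share = 13/22

Pre-subsidy: 533/3 - (2/9)x = 843/13 + (2/13)x gives x* = 300 and P* = 111.
With the rebate, buyers effectively pay Pb = Ps − 22, where Ps is the price sellers receive.
On the curves, Pb = 533/3 - (2/9)x and Ps = 843/13 + (2/13)x; the wedge Ps − Pb = 22 gives 843/13 + (2/13)x − (533/3 - (2/9)x) = 22, so x' = 358.5.
Then Pb = 533/3 − (2/9)·358.5 = 98 and Ps = 843/13 + (2/13)·358.5 = 120.
Buyers' price falls by P* − Pb = 111 − 98 = 13; sellers' price rises by Ps − P* = 120 − 111 = 9.
So consumers capture 13/22 = 13/22 of each unit of subsidy.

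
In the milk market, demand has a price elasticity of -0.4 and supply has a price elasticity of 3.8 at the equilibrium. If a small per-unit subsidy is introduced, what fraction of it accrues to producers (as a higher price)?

For a small subsidy around the equilibrium, the benefit split depends on the relative slopes, which at a point are proportional to the elasticities.
Buyer share = εs/(εs + |εd|) = 3.8/(3.8 + 0.4) = 19/21; seller share = |εd|/(εs + |εd|) = 2/21.
So producers capture 2/21 of the subsidy.

Producer share = 2/21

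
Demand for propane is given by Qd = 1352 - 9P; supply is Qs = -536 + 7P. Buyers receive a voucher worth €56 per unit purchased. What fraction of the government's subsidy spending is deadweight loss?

Pre-subsidy: 1352 - 9P = -536 + 7P gives P* = 118, Q* = 290.
With the rebate, buyers effectively pay Pb = Ps − 56, where Ps is the price sellers receive.
Demand in terms of Ps becomes Qd = 1352 − 9(Ps − 56) = 1856 - 9Ps. Setting this equal to supply: 1856 - 9Ps = -536 + 7Ps, so Ps = 149.5.
Buyers pay Pb = 149.5 − 56 = 93.5; Q' = -536 + 7·149.5 = 510.5.
ΔCS = ½(290 + 510.5)(118 − 93.5) = 9806.125; ΔPS = ½(290 + 510.5)(149.5 − 118) = 12607.875.
Government spending = 56 × 510.5 = 28588.
DWL = ½ × 56 × (510.5 − 290) = 6174; fraction = 6174 / 28588 = 441/2042.

DWL / government spending = 441/2042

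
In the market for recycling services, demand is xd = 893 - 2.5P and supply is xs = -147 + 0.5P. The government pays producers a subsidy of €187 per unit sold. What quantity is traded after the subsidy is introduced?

Pre-subsidy: 893 - 2.5P = -147 + 0.5P gives P* = 1040/3, x* = 79/3.
With the subsidy, sellers receive Ps = Pb + 187 for each unit, where Pb is the price buyers pay.
Supply in terms of Pb becomes xs = -147 + 0.5(Pb + 187) = -53.5 + 0.5Pb. Setting this equal to demand: 893 - 2.5Pb = -53.5 + 0.5Pb, so Pb = 315.5.
Sellers receive Ps = 315.5 + 187 = 502.5; x' = 893 − 2.5·315.5 = 104.25.

x' = 104.25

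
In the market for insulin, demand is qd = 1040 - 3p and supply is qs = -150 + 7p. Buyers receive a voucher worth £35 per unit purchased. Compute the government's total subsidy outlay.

Pre-subsidy: 1040 - 3p = -150 + 7p gives p* = 119, q* = 683.
With the rebate, buyers effectively pay pb = ps − 35, where ps is the price sellers receive.
Demand in terms of ps becomes qd = 1040 − 3(ps − 35) = 1145 - 3ps. Setting this equal to supply: 1145 - 3ps = -150 + 7ps, so ps = 129.5.
Buyers pay pb = 129.5 − 35 = 94.5; q' = -150 + 7·129.5 = 756.5.
Government outlay = subsidy × quantity = 35 × 756.5 = 26477.5.

Government cost = £26477.5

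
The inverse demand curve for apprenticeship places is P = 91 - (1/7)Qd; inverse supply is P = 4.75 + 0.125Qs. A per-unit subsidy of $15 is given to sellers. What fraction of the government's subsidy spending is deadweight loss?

DWL / government spending = 2/27

Pre-subsidy: 91 - (1/7)Q = 4.75 + 0.125Q gives Q* = 322 and P* = 45.
With the subsidy, sellers receive Ps = Pb + 15 for each unit, where Pb is the price buyers pay.
On the curves, Pb = 91 - (1/7)Q and Ps = 4.75 + 0.125Q; the wedge Ps − Pb = 15 gives 4.75 + 0.125Q − (91 - (1/7)Q) = 15, so Q' = 378.
Then Pb = 91 − (1/7)·378 = 37 and Ps = 4.75 + 0.125·378 = 52.
ΔCS = ½(322 + 378)(45 − 37) = 2800; ΔPS = ½(322 + 378)(52 − 45) = 2450.
Government spending = 15 × 378 = 5670.
DWL = ½ × 15 × (378 − 322) = 420; fraction = 420 / 5670 = 2/27.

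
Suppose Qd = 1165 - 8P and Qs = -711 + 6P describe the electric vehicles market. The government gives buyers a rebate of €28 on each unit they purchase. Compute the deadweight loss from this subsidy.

Deadweight loss = €1344

Pre-subsidy: 1165 - 8P = -711 + 6P gives P* = 134, Q* = 93.
With the rebate, buyers effectively pay Pb = Ps − 28, where Ps is the price sellers receive.
Demand in terms of Ps becomes Qd = 1165 − 8(Ps − 28) = 1389 - 8Ps. Setting this equal to supply: 1389 - 8Ps = -711 + 6Ps, so Ps = 150.
Buyers pay Pb = 150 − 28 = 122; Q' = -711 + 6·150 = 189.
The subsidy expands output by 189 − 93 = 96 past the efficient level; on those units the gap between marginal cost and willingness to pay runs from 0 up to 28.
DWL = ½ × 28 × 96 = 1344.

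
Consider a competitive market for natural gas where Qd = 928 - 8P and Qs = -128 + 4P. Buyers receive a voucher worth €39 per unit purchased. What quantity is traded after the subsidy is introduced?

Q' = 328

Pre-subsidy: 928 - 8P = -128 + 4P gives P* = 88, Q* = 224.
With the rebate, buyers effectively pay Pb = Ps − 39, where Ps is the price sellers receive.
Demand in terms of Ps becomes Qd = 928 − 8(Ps − 39) = 1240 - 8Ps. Setting this equal to supply: 1240 - 8Ps = -128 + 4Ps, so Ps = 114.
Buyers pay Pb = 114 − 39 = 75; Q' = -128 + 4·114 = 328.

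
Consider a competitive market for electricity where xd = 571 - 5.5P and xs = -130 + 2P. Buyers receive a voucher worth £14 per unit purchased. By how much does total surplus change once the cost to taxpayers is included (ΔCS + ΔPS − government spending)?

Net change in total surplus = -2156/15

Pre-subsidy: 571 - 5.5P = -130 + 2P gives P* = 1402/15, x* = 854/15.
With the rebate, buyers effectively pay Pb = Ps − 14, where Ps is the price sellers receive.
Demand in terms of Ps becomes xd = 571 − 5.5(Ps − 14) = 648 - 5.5Ps. Setting this equal to supply: 648 - 5.5Ps = -130 + 2Ps, so Ps = 1556/15.
Buyers pay Pb = 1556/15 − 14 = 1346/15; x' = -130 + 2·(1556/15) = 1162/15.
ΔCS = ½(854/15 + 1162/15)(1402/15 − 1346/15) = 250.88; ΔPS = ½(854/15 + 1162/15)(1556/15 − 1402/15) = 689.92.
Government spending = 14 × 1162/15 = 16268/15.
Net change = 250.88 + 689.92 − 16268/15 = -2156/15. The loss equals the DWL triangle ½·14·308/15.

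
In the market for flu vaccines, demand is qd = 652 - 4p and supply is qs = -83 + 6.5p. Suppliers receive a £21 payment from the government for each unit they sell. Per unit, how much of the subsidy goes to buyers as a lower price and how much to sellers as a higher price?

Pre-subsidy: 652 - 4p = -83 + 6.5p gives p* = 70, q* = 372.
With the subsidy, sellers receive ps = pb + 21 for each unit, where pb is the price buyers pay.
Supply in terms of pb becomes qs = -83 + 6.5(pb + 21) = 53.5 + 6.5pb. Setting this equal to demand: 652 - 4pb = 53.5 + 6.5pb, so pb = 57.
Sellers receive ps = 57 + 21 = 78; q' = 652 − 4·57 = 424.
Buyers' price falls by p* − pb = 70 − 57 = 13; sellers' price rises by ps − p* = 78 − 70 = 8.

Buyers gain £13 per unit; sellers gain £8 per unit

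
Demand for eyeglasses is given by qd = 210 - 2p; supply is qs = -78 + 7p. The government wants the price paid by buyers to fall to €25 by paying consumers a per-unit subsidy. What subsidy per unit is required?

Required subsidy s = €9 per unit

At a buyer price of 25, quantity demanded is 210 − 2·25 = 160.
Sellers supply 160 only when they receive ps with -78 + 7·ps = 160, i.e. ps = 34.
s = ps − pb = 34 − 25 = 9.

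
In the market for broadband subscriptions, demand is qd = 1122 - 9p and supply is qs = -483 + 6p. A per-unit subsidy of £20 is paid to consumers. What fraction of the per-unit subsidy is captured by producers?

Producer share = 0.6

Pre-subsidy: 1122 - 9p = -483 + 6p gives p* = 107, q* = 159.
With the rebate, buyers effectively pay pb = ps − 20, where ps is the price sellers receive.
Demand in terms of ps becomes qd = 1122 − 9(ps − 20) = 1302 - 9ps. Setting this equal to supply: 1302 - 9ps = -483 + 6ps, so ps = 119.
Buyers pay pb = 119 − 20 = 99; q' = -483 + 6·119 = 231.
Buyers' price falls by p* − pb = 107 − 99 = 8; sellers' price rises by ps − p* = 119 − 107 = 12.
So producers capture 12/20 = 0.6 of each unit of subsidy.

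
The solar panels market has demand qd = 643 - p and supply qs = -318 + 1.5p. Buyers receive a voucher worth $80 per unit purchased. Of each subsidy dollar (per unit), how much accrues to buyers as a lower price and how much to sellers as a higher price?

Buyers gain $48 per unit; sellers gain $32 per unit

Pre-subsidy: 643 - p = -318 + 1.5p gives p* = 384.4, q* = 258.6.
With the rebate, buyers effectively pay pb = ps − 80, where ps is the price sellers receive.
Demand in terms of ps becomes qd = 643 − 1(ps − 80) = 723 - ps. Setting this equal to supply: 723 - ps = -318 + 1.5ps, so ps = 416.4.
Buyers pay pb = 416.4 − 80 = 336.4; q' = -318 + 1.5·416.4 = 306.6.
Buyers' price falls by p* − pb = 384.4 − 336.4 = 48; sellers' price rises by ps − p* = 416.4 − 384.4 = 32.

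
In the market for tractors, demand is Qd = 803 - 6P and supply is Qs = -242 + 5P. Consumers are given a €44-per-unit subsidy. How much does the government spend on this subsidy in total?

Government cost = €15532

Pre-subsidy: 803 - 6P = -242 + 5P gives P* = 95, Q* = 233.
With the rebate, buyers effectively pay Pb = Ps − 44, where Ps is the price sellers receive.
Demand in terms of Ps becomes Qd = 803 − 6(Ps − 44) = 1067 - 6Ps. Setting this equal to supply: 1067 - 6Ps = -242 + 5Ps, so Ps = 119.
Buyers pay Pb = 119 − 44 = 75; Q' = -242 + 5·119 = 353.
Government outlay = subsidy × quantity = 44 × 353 = 15532.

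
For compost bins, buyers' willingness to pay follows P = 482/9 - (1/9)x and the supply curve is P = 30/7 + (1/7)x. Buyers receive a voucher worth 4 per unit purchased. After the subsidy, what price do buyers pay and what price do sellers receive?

Pre-subsidy: 482/9 - (1/9)x = 30/7 + (1/7)x gives x* = 194 and P* = 32.
With the rebate, buyers effectively pay Pb = Ps − 4, where Ps is the price sellers receive.
On the curves, Pb = 482/9 - (1/9)x and Ps = 30/7 + (1/7)x; the wedge Ps − Pb = 4 gives 30/7 + (1/7)x − (482/9 - (1/9)x) = 4, so x' = 209.75.
Then Pb = 482/9 − (1/9)·209.75 = 30.25 and Ps = 30/7 + (1/7)·209.75 = 34.25.

Buyers pay 30.25; sellers receive 34.25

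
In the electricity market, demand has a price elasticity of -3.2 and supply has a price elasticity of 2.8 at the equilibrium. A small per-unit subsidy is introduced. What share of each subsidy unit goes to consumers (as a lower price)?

Consumer share = 7/15

For a small subsidy around the equilibrium, the benefit split depends on the relative slopes, which at a point are proportional to the elasticities.
Buyer share = εs/(εs + |εd|) = 2.8/(2.8 + 3.2) = 7/15; seller share = |εd|/(εs + |εd|) = 8/15.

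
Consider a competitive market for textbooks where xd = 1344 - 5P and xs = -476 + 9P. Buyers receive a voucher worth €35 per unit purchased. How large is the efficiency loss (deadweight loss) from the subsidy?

Deadweight loss = €1968.75

Pre-subsidy: 1344 - 5P = -476 + 9P gives P* = 130, x* = 694.
With the rebate, buyers effectively pay Pb = Ps − 35, where Ps is the price sellers receive.
Demand in terms of Ps becomes xd = 1344 − 5(Ps − 35) = 1519 - 5Ps. Setting this equal to supply: 1519 - 5Ps = -476 + 9Ps, so Ps = 142.5.
Buyers pay Pb = 142.5 − 35 = 107.5; x' = -476 + 9·142.5 = 806.5.
The subsidy expands output by 806.5 − 694 = 112.5 past the efficient level; on those units the gap between marginal cost and willingness to pay runs from 0 up to 35.
DWL = ½ × 35 × 112.5 = 1968.75.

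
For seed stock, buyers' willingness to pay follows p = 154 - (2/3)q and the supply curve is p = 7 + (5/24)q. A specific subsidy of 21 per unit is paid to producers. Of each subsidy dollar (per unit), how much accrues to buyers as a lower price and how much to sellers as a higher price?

Pre-subsidy: 154 - (2/3)q = 7 + (5/24)q gives q* = 168 and p* = 42.
With the subsidy, sellers receive ps = pb + 21 for each unit, where pb is the price buyers pay.
On the curves, pb = 154 - (2/3)q and ps = 7 + (5/24)q; the wedge ps − pb = 21 gives 7 + (5/24)q − (154 - (2/3)q) = 21, so q' = 192.
Then pb = 154 − (2/3)·192 = 26 and ps = 7 + (5/24)·192 = 47.
Buyers' price falls by p* − pb = 42 − 26 = 16; sellers' price rises by ps − p* = 47 − 42 = 5.

Buyers gain 16 per unit; sellers gain 5 per unit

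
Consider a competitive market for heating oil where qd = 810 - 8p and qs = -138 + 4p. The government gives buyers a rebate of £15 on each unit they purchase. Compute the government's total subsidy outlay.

Pre-subsidy: 810 - 8p = -138 + 4p gives p* = 79, q* = 178.
With the rebate, buyers effectively pay pb = ps − 15, where ps is the price sellers receive.
Demand in terms of ps becomes qd = 810 − 8(ps − 15) = 930 - 8ps. Setting this equal to supply: 930 - 8ps = -138 + 4ps, so ps = 89.
Buyers pay pb = 89 − 15 = 74; q' = -138 + 4·89 = 218.
Government outlay = subsidy × quantity = 15 × 218 = 3270.

Government cost = £3270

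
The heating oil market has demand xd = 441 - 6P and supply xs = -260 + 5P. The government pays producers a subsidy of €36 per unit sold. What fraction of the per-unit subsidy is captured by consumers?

Consumer share = 5/11

Pre-subsidy: 441 - 6P = -260 + 5P gives P* = 701/11, x* = 645/11.
With the subsidy, sellers receive Ps = Pb + 36 for each unit, where Pb is the price buyers pay.
Supply in terms of Pb becomes xs = -260 + 5(Pb + 36) = -80 + 5Pb. Setting this equal to demand: 441 - 6Pb = -80 + 5Pb, so Pb = 521/11.
Sellers receive Ps = 521/11 + 36 = 917/11; x' = 441 − 6·(521/11) = 1725/11.
Buyers' price falls by P* − Pb = 701/11 − 521/11 = 180/11; sellers' price rises by Ps − P* = 917/11 − 701/11 = 216/11.
So consumers capture (180/11)/36 = 5/11 of each unit of subsidy.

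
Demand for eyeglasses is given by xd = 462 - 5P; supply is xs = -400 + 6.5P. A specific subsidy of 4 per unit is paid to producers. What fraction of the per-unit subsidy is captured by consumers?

Pre-subsidy: 462 - 5P = -400 + 6.5P gives P* = 1724/23, x* = 2006/23.
With the subsidy, sellers receive Ps = Pb + 4 for each unit, where Pb is the price buyers pay.
Supply in terms of Pb becomes xs = -400 + 6.5(Pb + 4) = -374 + 6.5Pb. Setting this equal to demand: 462 - 5Pb = -374 + 6.5Pb, so Pb = 1672/23.
Sellers receive Ps = 1672/23 + 4 = 1764/23; x' = 462 − 5·(1672/23) = 2266/23.
Buyers' price falls by P* − Pb = 1724/23 − 1672/23 = 52/23; sellers' price rises by Ps − P* = 1764/23 − 1724/23 = 40/23.
So consumers capture (52/23)/4 = 13/23 of each unit of subsidy.

Consumer share = 13/23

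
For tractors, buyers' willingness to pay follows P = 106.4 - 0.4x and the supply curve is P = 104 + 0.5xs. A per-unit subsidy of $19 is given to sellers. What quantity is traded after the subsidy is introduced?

Pre-subsidy: 106.4 - 0.4x = 104 + 0.5x gives x* = 8/3 and P* = 316/3.
With the subsidy, sellers receive Ps = Pb + 19 for each unit, where Pb is the price buyers pay.
On the curves, Pb = 106.4 - 0.4x and Ps = 104 + 0.5x; the wedge Ps − Pb = 19 gives 104 + 0.5x − (106.4 - 0.4x) = 19, so x' = 214/9.
Then Pb = 106.4 − 0.4·(214/9) = 872/9 and Ps = 104 + 0.5·(214/9) = 1043/9.

x' = 214/9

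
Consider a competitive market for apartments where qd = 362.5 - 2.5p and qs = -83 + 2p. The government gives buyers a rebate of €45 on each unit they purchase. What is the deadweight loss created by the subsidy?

Deadweight loss = €1125

Pre-subsidy: 362.5 - 2.5p = -83 + 2p gives p* = 99, q* = 115.
With the rebate, buyers effectively pay pb = ps − 45, where ps is the price sellers receive.
Demand in terms of ps becomes qd = 362.5 − 2.5(ps − 45) = 475 - 2.5ps. Setting this equal to supply: 475 - 2.5ps = -83 + 2ps, so ps = 124.
Buyers pay pb = 124 − 45 = 79; q' = -83 + 2·124 = 165.
The subsidy expands output by 165 − 115 = 50 past the efficient level; on those units the gap between marginal cost and willingness to pay runs from 0 up to 45.
DWL = ½ × 45 × 50 = 1125.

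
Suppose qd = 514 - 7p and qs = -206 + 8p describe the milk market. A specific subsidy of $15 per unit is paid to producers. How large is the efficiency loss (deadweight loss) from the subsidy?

Pre-subsidy: 514 - 7p = -206 + 8p gives p* = 48, q* = 178.
With the subsidy, sellers receive ps = pb + 15 for each unit, where pb is the price buyers pay.
Supply in terms of pb becomes qs = -206 + 8(pb + 15) = -86 + 8pb. Setting this equal to demand: 514 - 7pb = -86 + 8pb, so pb = 40.
Sellers receive ps = 40 + 15 = 55; q' = 514 − 7·40 = 234.
The subsidy expands output by 234 − 178 = 56 past the efficient level; on those units the gap between marginal cost and willingness to pay runs from 0 up to 15.
DWL = ½ × 15 × 56 = 420.

Deadweight loss = $420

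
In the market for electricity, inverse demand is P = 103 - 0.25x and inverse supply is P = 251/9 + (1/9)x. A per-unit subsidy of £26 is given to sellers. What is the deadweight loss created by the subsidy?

Pre-subsidy: 103 - 0.25x = 251/9 + (1/9)x gives x* = 208 and P* = 51.
With the subsidy, sellers receive Ps = Pb + 26 for each unit, where Pb is the price buyers pay.
On the curves, Pb = 103 - 0.25x and Ps = 251/9 + (1/9)x; the wedge Ps − Pb = 26 gives 251/9 + (1/9)x − (103 - 0.25x) = 26, so x' = 280.
Then Pb = 103 − 0.25·280 = 33 and Ps = 251/9 + (1/9)·280 = 59.
The subsidy expands output by 280 − 208 = 72 past the efficient level; on those units the gap between marginal cost and willingness to pay runs from 0 up to 26.
DWL = ½ × 26 × 72 = 936.

Deadweight loss = £936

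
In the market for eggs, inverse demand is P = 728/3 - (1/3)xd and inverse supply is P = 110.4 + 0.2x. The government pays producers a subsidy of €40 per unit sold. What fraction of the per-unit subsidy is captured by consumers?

Consumer share = 0.625

Pre-subsidy: 728/3 - (1/3)x = 110.4 + 0.2x gives x* = 248 and P* = 160.
With the subsidy, sellers receive Ps = Pb + 40 for each unit, where Pb is the price buyers pay.
On the curves, Pb = 728/3 - (1/3)x and Ps = 110.4 + 0.2x; the wedge Ps − Pb = 40 gives 110.4 + 0.2x − (728/3 - (1/3)x) = 40, so x' = 323.
Then Pb = 728/3 − (1/3)·323 = 135 and Ps = 110.4 + 0.2·323 = 175.
Buyers' price falls by P* − Pb = 160 − 135 = 25; sellers' price rises by Ps − P* = 175 − 160 = 15.
So consumers capture 25/40 = 0.625 of each unit of subsidy.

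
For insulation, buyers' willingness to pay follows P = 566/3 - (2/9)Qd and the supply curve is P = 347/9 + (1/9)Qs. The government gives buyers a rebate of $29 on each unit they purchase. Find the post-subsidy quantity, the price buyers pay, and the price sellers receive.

Q' = 1612/3; buyers pay 1870/27; sellers receive 2653/27

Pre-subsidy: 566/3 - (2/9)Q = 347/9 + (1/9)Q gives Q* = 1351/3 and P* = 2392/27.
With the rebate, buyers effectively pay Pb = Ps − 29, where Ps is the price sellers receive.
On the curves, Pb = 566/3 - (2/9)Q and Ps = 347/9 + (1/9)Q; the wedge Ps − Pb = 29 gives 347/9 + (1/9)Q − (566/3 - (2/9)Q) = 29, so Q' = 1612/3.
Then Pb = 566/3 − (2/9)·(1612/3) = 1870/27 and Ps = 347/9 + (1/9)·(1612/3) = 2653/27.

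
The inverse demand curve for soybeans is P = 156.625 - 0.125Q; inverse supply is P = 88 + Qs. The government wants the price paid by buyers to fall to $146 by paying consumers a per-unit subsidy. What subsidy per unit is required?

At a buyer price of 146, quantity demanded is 1253 − 8·146 = 85.
Sellers supply 85 only when they receive Ps = 88 + 1·85 = 173.
s = Ps − Pb = 173 − 146 = 27.

Required subsidy s = $27 per unit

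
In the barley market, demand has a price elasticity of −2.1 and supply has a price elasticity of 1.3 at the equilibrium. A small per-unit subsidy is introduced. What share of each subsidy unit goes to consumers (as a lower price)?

For a small subsidy around the equilibrium, the benefit split depends on the relative slopes, which at a point are proportional to the elasticities.
Buyer share = εs/(εs + |εd|) = 1.3/(1.3 + 2.1) = 13/34; seller share = |εd|/(εs + |εd|) = 21/34.

Consumer share = 13/34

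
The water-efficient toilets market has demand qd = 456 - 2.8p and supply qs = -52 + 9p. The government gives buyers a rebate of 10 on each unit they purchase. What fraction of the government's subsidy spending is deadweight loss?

Pre-subsidy: 456 - 2.8p = -52 + 9p gives p* = 2540/59, q* = 19792/59.
With the rebate, buyers effectively pay pb = ps − 10, where ps is the price sellers receive.
Demand in terms of ps becomes qd = 456 − 2.8(ps − 10) = 484 - 2.8ps. Setting this equal to supply: 484 - 2.8ps = -52 + 9ps, so ps = 2680/59.
Buyers pay pb = 2680/59 − 10 = 2090/59; q' = -52 + 9·(2680/59) = 21052/59.
ΔCS = ½(19792/59 + 21052/59)(2540/59 − 2090/59) = 9189900/3481; ΔPS = ½(19792/59 + 21052/59)(2680/59 − 2540/59) = 2859080/3481.
Government spending = 10 × 21052/59 = 210520/59.
DWL = ½ × 10 × (21052/59 − 19792/59) = 6300/59; fraction = (6300/59) / (210520/59) = 315/10526.

DWL / government spending = 315/10526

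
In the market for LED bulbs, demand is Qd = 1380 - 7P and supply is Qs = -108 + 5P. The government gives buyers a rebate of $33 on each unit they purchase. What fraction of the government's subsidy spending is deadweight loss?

Pre-subsidy: 1380 - 7P = -108 + 5P gives P* = 124, Q* = 512.
With the rebate, buyers effectively pay Pb = Ps − 33, where Ps is the price sellers receive.
Demand in terms of Ps becomes Qd = 1380 − 7(Ps − 33) = 1611 - 7Ps. Setting this equal to supply: 1611 - 7Ps = -108 + 5Ps, so Ps = 143.25.
Buyers pay Pb = 143.25 − 33 = 110.25; Q' = -108 + 5·143.25 = 608.25.
ΔCS = ½(512 + 608.25)(124 − 110.25) = 7701.71875; ΔPS = ½(512 + 608.25)(143.25 − 124) = 10782.40625.
Government spending = 33 × 608.25 = 20072.25.
DWL = ½ × 33 × (608.25 − 512) = 1588.125; fraction = 1588.125 / 20072.25 = 385/4866.

DWL / government spending = 385/4866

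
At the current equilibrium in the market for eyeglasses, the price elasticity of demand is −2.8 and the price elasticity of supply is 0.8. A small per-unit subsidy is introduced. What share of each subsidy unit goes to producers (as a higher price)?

For a small subsidy around the equilibrium, the benefit split depends on the relative slopes, which at a point are proportional to the elasticities.
Buyer share = εs/(εs + |εd|) = 0.8/(0.8 + 2.8) = 2/9; seller share = |εd|/(εs + |εd|) = 7/9.
So producers capture 7/9 of the subsidy.

Producer share = 7/9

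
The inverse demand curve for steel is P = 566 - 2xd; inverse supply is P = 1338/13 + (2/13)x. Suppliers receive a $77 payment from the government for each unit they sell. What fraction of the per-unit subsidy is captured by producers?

Pre-subsidy: 566 - 2x = 1338/13 + (2/13)x gives x* = 215 and P* = 136.
With the subsidy, sellers receive Ps = Pb + 77 for each unit, where Pb is the price buyers pay.
On the curves, Pb = 566 - 2x and Ps = 1338/13 + (2/13)x; the wedge Ps − Pb = 77 gives 1338/13 + (2/13)x − (566 - 2x) = 77, so x' = 250.75.
Then Pb = 566 − 2·250.75 = 64.5 and Ps = 1338/13 + (2/13)·250.75 = 141.5.
Buyers' price falls by P* − Pb = 136 − 64.5 = 71.5; sellers' price rises by Ps − P* = 141.5 − 136 = 5.5.
So producers capture 5.5/77 = 1/14 of each unit of subsidy.

Producer share = 1/14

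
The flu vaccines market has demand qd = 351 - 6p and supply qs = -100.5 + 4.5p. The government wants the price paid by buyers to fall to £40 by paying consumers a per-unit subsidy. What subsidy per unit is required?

Required subsidy s = £7 per unit

At a buyer price of 40, quantity demanded is 351 − 6·40 = 111.
Sellers supply 111 only when they receive ps with -100.5 + 4.5·ps = 111, i.e. ps = 47.
s = ps − pb = 47 − 40 = 7.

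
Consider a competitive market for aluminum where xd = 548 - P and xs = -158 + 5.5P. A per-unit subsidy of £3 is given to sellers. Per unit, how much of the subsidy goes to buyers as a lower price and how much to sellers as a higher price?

Pre-subsidy: 548 - P = -158 + 5.5P gives P* = 1412/13, x* = 5712/13.
With the subsidy, sellers receive Ps = Pb + 3 for each unit, where Pb is the price buyers pay.
Supply in terms of Pb becomes xs = -158 + 5.5(Pb + 3) = -141.5 + 5.5Pb. Setting this equal to demand: 548 - Pb = -141.5 + 5.5Pb, so Pb = 1379/13.
Sellers receive Ps = 1379/13 + 3 = 1418/13; x' = 548 − 1·(1379/13) = 5745/13.
Buyers' price falls by P* − Pb = 1412/13 − 1379/13 = 33/13; sellers' price rises by Ps − P* = 1418/13 − 1412/13 = 6/13.

Buyers gain 33/13 per unit; sellers gain 6/13 per unit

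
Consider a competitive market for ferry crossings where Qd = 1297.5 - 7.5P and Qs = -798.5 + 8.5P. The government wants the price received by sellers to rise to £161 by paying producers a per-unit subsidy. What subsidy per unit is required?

At a seller price of 161, quantity supplied is -798.5 + 8.5·161 = 570.
Buyers absorb 570 only when they pay Pb with 1297.5 − 7.5·Pb = 570, i.e. Pb = 97.
s = Ps − Pb = 161 − 97 = 64.

Required subsidy s = £64 per unit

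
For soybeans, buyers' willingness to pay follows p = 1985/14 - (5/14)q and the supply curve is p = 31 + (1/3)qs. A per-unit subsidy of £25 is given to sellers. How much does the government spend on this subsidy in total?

Pre-subsidy: 1985/14 - (5/14)q = 31 + (1/3)q gives q* = 4653/29 and p* = 2450/29.
With the subsidy, sellers receive ps = pb + 25 for each unit, where pb is the price buyers pay.
On the curves, pb = 1985/14 - (5/14)q and ps = 31 + (1/3)q; the wedge ps − pb = 25 gives 31 + (1/3)q − (1985/14 - (5/14)q) = 25, so q' = 5703/29.
Then pb = 1985/14 − (5/14)·(5703/29) = 2075/29 and ps = 31 + (1/3)·(5703/29) = 2800/29.
Government outlay = subsidy × quantity = 25 × 5703/29 = 142575/29.

Government cost = 142575/29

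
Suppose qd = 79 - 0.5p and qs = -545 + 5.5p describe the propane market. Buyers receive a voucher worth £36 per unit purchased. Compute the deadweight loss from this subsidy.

Pre-subsidy: 79 - 0.5p = -545 + 5.5p gives p* = 104, q* = 27.
With the rebate, buyers effectively pay pb = ps − 36, where ps is the price sellers receive.
Demand in terms of ps becomes qd = 79 − 0.5(ps − 36) = 97 - 0.5ps. Setting this equal to supply: 97 - 0.5ps = -545 + 5.5ps, so ps = 107.
Buyers pay pb = 107 − 36 = 71; q' = -545 + 5.5·107 = 43.5.
The subsidy expands output by 43.5 − 27 = 16.5 past the efficient level; on those units the gap between marginal cost and willingness to pay runs from 0 up to 36.
DWL = ½ × 36 × 16.5 = 297.

Deadweight loss = £297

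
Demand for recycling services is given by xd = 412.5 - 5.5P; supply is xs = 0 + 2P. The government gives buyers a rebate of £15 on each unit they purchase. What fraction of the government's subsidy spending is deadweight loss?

DWL / government spending = 1/12

Pre-subsidy: 412.5 - 5.5P = 0 + 2P gives P* = 55, x* = 110.
With the rebate, buyers effectively pay Pb = Ps − 15, where Ps is the price sellers receive.
Demand in terms of Ps becomes xd = 412.5 − 5.5(Ps − 15) = 495 - 5.5Ps. Setting this equal to supply: 495 - 5.5Ps = 0 + 2Ps, so Ps = 66.
Buyers pay Pb = 66 − 15 = 51; x' = 0 + 2·66 = 132.
ΔCS = ½(110 + 132)(55 − 51) = 484; ΔPS = ½(110 + 132)(66 − 55) = 1331.
Government spending = 15 × 132 = 1980.
DWL = ½ × 15 × (132 − 110) = 165; fraction = 165 / 1980 = 1/12.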